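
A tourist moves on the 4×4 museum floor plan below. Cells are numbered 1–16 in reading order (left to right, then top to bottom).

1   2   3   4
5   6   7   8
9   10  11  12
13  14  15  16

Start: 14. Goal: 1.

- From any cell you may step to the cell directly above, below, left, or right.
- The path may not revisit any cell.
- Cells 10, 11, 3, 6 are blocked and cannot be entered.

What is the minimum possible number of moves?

4

The Manhattan distance from 14 to 1 is |4−1| + |2−1| = 4, so at least 4 moves are needed.
A route of 4 moves achieves this: 14 → 13 → 9 → 5 → 1.
Since 4 matches the lower bound, it is optimal.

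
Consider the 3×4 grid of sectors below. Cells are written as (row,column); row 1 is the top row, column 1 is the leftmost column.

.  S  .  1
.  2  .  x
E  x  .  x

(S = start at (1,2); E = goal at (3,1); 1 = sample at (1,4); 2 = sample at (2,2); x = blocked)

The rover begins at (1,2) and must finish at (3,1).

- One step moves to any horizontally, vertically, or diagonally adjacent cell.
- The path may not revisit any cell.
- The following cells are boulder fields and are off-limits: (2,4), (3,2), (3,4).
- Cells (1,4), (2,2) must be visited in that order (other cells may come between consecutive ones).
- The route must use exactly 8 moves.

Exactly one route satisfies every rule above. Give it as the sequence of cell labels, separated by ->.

(1,2) -> (1,3) -> (1,4) -> (2,3) -> (3,3) -> (2,2) -> (1,1) -> (2,1) -> (3,1)

The waypoints must appear in the order (1,4), (2,2), with no cell reused.
Route from (1,2): right 2 to (1,4), down-left 1 to (2,3), down 1 to (3,3), up-left 2 to (1,1), down 2 to (3,1) — 8 moves in all.
Check: order respected (1 at step 2, 2 at step 5); 8 moves as required.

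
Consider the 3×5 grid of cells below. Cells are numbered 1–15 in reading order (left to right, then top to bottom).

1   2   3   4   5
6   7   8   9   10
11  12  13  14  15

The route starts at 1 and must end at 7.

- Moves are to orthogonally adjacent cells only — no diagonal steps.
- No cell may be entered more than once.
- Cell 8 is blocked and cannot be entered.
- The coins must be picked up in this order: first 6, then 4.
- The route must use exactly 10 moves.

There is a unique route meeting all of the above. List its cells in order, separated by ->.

The waypoints must appear in the order 6, 4, with no cell reused.
Route from 1: down 2 to 11, right 3 to 14, up 2 to 4, left 2 to 2, down 1 to 7 — 10 moves in all.
Check: order respected (6 at step 1, 4 at step 7); 10 moves as required.

1 -> 6 -> 11 -> 12 -> 13 -> 14 -> 9 -> 4 -> 3 -> 2 -> 7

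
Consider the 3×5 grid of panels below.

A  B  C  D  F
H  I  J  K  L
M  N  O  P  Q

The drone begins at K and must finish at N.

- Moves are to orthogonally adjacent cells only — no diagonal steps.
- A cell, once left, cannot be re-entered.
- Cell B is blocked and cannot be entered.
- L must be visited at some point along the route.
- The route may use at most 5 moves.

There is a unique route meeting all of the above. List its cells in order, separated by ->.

K -> L -> Q -> P -> O -> N

Any route must reach L and still end at N within 5 moves, so the order of the required stops is forced.
Route from K: right to L, down to Q, 3× left (reaching N) — 5 moves in all.
Check: all required cells visited; 5 ≤ 5 moves.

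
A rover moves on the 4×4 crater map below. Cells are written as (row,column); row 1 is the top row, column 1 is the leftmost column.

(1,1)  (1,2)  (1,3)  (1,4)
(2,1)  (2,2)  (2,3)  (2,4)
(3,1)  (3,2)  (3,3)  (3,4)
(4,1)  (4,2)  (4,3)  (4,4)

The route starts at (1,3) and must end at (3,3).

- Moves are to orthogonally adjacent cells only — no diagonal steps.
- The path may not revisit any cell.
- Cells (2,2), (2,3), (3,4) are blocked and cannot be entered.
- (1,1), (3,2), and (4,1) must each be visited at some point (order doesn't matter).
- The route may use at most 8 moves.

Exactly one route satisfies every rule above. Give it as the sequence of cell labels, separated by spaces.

(1,3) (1,2) (1,1) (2,1) (3,1) (4,1) (4,2) (3,2) (3,3)

The budget equals the shortest possible length, so every move has to be on a shortest route through the required cells.
Route from (1,3): left 2 to (1,1), down 3 to (4,1), right 1 to (4,2), up 1 to (3,2), right 1 to (3,3) — 8 moves in all.
Check: all required cells visited; 8 ≤ 8 moves.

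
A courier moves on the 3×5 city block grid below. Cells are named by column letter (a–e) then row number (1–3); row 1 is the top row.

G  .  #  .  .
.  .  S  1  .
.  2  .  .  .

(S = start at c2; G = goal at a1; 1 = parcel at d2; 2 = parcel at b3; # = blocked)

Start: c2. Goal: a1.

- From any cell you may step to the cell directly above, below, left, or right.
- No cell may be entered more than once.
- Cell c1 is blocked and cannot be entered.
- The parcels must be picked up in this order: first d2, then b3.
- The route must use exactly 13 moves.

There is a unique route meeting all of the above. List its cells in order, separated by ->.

The waypoints must appear in the order d2, b3, with no cell reused.
Route from c2: right 1 to d2, up 1 to d1, right 1 to e1, down 2 to e3, left 4 to a3, up 1 to a2, right 1 to b2, up 1 to b1, left 1 to a1 — 13 moves in all.
Check: order respected (1 at step 1, 2 at step 8); 13 moves as required.

c2 -> d2 -> d1 -> e1 -> e2 -> e3 -> d3 -> c3 -> b3 -> a3 -> a2 -> b2 -> b1 -> a1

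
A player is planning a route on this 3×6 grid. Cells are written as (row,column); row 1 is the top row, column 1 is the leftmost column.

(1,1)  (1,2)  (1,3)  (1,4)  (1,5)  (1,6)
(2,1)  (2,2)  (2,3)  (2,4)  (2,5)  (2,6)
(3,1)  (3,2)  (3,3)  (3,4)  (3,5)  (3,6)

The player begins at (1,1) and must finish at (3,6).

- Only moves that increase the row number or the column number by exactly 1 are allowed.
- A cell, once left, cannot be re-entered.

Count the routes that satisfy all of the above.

21

A right/down-only route from (1,1) to (3,6) makes exactly 2 down-moves and 5 right-moves in some order.
With no other constraints that would be C(7,2) = 21 routes.
That gives 21 routes.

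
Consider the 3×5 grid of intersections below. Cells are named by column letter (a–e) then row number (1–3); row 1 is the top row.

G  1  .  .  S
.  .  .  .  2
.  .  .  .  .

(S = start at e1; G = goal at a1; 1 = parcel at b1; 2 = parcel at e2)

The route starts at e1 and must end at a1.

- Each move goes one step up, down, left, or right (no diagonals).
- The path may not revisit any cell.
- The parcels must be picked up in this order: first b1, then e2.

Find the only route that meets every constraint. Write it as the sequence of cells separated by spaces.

The waypoints must appear in the order b1, e2, with no cell reused.
Route from e1: 3× left (reaching b1), down to b2, 3× right (reaching e2), down to e3, 4× left (reaching a3), 2× up (reaching a1) — 14 moves in all.
Check: order respected (1 at step 3, 2 at step 7).

e1 d1 c1 b1 b2 c2 d2 e2 e3 d3 c3 b3 a3 a2 a1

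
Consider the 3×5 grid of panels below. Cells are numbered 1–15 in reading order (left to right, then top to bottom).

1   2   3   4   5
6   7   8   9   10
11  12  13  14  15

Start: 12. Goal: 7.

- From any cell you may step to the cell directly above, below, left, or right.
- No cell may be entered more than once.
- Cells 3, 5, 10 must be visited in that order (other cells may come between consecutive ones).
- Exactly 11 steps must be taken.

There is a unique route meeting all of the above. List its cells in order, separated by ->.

12 -> 11 -> 6 -> 1 -> 2 -> 3 -> 4 -> 5 -> 10 -> 9 -> 8 -> 7

The waypoints must appear in the order 3, 5, 10, with no cell reused.
Route from 12: left 1 to 11, up 2 to 1, right 4 to 5, down 1 to 10, left 3 to 7 — 11 moves in all.
Check: order respected (3 at step 5, 5 at step 7, 10 at step 8); 11 moves as required.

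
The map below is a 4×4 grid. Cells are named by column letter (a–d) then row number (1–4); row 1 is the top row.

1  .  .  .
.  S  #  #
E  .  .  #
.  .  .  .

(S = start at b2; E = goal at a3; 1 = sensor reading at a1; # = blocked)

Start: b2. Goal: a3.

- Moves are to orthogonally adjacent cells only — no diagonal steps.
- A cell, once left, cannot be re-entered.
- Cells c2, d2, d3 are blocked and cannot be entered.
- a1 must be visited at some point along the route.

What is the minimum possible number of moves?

Any route passes through a1 somewhere between b2 and a3. Summing Manhattan distances along the two legs (b2 → a1 → a3) gives a lower bound of 2 + 2 = 4 moves.
A route of 4 moves achieves this: b2 → b1 → a1 → a2 → a3.
Since 4 matches the lower bound, it is optimal.

4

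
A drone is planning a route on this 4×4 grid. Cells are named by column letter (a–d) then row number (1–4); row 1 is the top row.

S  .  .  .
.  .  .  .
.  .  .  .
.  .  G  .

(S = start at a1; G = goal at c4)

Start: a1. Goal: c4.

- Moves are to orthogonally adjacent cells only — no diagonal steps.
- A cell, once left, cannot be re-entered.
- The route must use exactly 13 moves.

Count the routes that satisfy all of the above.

Need simple routes of exactly 13 moves from a1 to c4 (Manhattan distance 5, so 4 moves are spent on a detour and 4 undoing it).
Branch systematically from the start, pruning whenever the remaining move budget drops below the Manhattan distance to c4 or differs from it in parity. Grouping the completions by first move — via a2: 15; via b1: 12 — and summing: 15 + 12 = 27.
That gives 27 routes.

27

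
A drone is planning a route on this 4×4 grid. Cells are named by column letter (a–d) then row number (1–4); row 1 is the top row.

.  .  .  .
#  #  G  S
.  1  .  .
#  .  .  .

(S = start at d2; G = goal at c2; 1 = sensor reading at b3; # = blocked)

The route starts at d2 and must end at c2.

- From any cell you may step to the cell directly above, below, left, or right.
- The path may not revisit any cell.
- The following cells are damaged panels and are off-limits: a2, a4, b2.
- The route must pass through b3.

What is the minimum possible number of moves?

Any route passes through b3 somewhere between d2 and c2. Summing Manhattan distances along the two legs (d2 → b3 → c2) gives a lower bound of 3 + 2 = 5 moves.
The shortest route satisfying every rule uses 7 moves: d2 → d3 → d4 → c4 → b4 → b3 → c3 → c2.
The no-revisit rule (legs can't share cells) pushes the minimum above the 5-move bound; an exhaustive check rules out every length from 5 to 6, leaving 7 as the minimum.

7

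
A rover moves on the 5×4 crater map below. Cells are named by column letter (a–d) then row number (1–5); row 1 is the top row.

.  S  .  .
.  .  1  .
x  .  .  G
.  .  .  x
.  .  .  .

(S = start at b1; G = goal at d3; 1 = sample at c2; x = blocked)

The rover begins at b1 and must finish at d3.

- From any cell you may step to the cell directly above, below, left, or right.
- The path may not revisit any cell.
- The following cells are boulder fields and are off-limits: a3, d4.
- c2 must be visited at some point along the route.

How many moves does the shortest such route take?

4

Any route passes through c2 somewhere between b1 and d3. Summing Manhattan distances along the two legs (b1 → c2 → d3) gives a lower bound of 2 + 2 = 4 moves.
A route of 4 moves achieves this: b1 → b2 → c2 → c3 → d3.
Since 4 matches the lower bound, it is optimal.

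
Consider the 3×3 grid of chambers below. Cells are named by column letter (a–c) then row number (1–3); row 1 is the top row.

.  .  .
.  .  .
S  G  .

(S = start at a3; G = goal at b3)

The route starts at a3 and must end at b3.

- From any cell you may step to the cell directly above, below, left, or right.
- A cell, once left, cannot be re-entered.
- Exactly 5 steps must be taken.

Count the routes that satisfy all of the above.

2

Need simple routes of exactly 5 moves from a3 to b3 (Manhattan distance 1, so 2 moves are spent on a detour and 2 undoing it).
Enumerating: a3 a2 a1 b1 b2 b3 | a3 a2 b2 c2 c3 b3.
That gives 2 routes.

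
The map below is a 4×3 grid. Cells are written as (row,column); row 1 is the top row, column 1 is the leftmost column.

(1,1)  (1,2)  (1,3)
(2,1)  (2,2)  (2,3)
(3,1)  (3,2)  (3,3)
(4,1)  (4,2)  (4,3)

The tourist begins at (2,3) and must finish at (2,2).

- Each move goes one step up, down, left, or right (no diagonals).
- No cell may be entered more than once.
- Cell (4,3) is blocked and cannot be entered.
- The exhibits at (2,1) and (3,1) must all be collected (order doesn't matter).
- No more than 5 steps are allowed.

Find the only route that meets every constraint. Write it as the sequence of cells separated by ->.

The budget equals the shortest possible length, so every move has to be on a shortest route through the required cells.
Route from (2,3): down to (3,3), 2× left (reaching (3,1)), up to (2,1), right to (2,2) — 5 moves in all.
Check: all required cells visited; 5 ≤ 5 moves.

(2,3) -> (3,3) -> (3,2) -> (3,1) -> (2,1) -> (2,2)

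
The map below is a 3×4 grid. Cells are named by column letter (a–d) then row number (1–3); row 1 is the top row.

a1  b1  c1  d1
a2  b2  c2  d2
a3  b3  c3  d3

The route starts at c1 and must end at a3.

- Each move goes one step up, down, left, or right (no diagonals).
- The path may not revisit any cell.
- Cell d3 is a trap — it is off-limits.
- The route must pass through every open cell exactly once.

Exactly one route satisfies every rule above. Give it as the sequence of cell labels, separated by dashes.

c1 - d1 - d2 - c2 - c3 - b3 - b2 - b1 - a1 - a2 - a3

Need to visit all 11 open cells exactly once, starting at c1 and ending at a3.
Cell d1 has only two open neighbours (d2 and c1), so the path must pass straight through it: one of those is the cell it's entered from and the other is where it exits.
Route from c1: right to d1, down to d2, left to c2, down to c3, left to b3, 2× up (reaching b1), left to a1, 2× down (reaching a3) — 10 moves in all.
Check: all 11 open cells covered.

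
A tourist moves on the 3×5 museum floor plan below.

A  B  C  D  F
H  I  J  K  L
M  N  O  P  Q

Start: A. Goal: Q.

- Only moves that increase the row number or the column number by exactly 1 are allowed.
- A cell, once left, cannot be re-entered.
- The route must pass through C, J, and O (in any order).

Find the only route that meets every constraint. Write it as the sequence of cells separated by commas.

Moves only go right or down, so the column and row indices never decrease.
Route from A: right 2 to C, down 2 to O, right 2 to Q — 6 moves in all.
Check: all required cells visited.

A, B, C, J, O, P, Q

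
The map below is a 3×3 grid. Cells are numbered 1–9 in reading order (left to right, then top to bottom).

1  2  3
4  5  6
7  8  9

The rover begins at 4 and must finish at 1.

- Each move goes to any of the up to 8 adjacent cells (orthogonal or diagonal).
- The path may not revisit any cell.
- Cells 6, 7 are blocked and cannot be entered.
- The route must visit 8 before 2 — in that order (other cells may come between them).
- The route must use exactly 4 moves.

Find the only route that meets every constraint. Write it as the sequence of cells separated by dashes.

The waypoints must appear in the order 8, 2, with no cell reused.
Route from 4: down-right to 8, 2× up (reaching 2), left to 1 — 4 moves in all.
Check: order respected (8 at step 1, 2 at step 3); 4 moves as required.

4 - 8 - 5 - 2 - 1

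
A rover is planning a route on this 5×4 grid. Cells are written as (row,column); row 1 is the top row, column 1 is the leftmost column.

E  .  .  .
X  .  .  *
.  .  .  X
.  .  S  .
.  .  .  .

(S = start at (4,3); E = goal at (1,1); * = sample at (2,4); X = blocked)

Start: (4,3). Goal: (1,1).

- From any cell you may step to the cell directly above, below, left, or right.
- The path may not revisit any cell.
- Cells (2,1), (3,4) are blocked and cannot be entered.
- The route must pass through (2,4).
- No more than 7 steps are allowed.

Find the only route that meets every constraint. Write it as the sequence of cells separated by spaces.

Any route must reach (2,4) and still end at (1,1) within 7 moves, so the order of the required stops is forced.
Route from (4,3): up 2 to (2,3), right 1 to (2,4), up 1 to (1,4), left 3 to (1,1) — 7 moves in all.
Check: all required cells visited; 7 ≤ 7 moves.

(4,3) (3,3) (2,3) (2,4) (1,4) (1,3) (1,2) (1,1)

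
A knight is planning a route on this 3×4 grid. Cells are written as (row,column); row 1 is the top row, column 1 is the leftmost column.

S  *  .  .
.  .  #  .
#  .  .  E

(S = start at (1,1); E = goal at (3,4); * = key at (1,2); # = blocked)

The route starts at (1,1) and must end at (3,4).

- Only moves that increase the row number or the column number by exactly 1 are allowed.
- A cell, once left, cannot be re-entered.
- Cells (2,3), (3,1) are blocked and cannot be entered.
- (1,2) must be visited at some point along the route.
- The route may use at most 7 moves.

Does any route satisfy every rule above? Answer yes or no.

One route that works: (1,1) → (1,2) → (2,2) → (3,2) → (3,3) → (3,4).

yes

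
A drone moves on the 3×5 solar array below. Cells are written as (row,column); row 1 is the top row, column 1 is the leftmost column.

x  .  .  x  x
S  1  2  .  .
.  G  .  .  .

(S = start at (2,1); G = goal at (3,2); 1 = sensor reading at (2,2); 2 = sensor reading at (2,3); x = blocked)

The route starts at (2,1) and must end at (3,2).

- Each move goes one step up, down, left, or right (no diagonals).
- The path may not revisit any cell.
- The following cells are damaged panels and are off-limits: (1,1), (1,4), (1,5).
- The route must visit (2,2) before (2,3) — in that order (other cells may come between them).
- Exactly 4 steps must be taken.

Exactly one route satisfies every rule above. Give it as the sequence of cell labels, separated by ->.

The waypoints must appear in the order (2,2), (2,3), with no cell reused.
Route from (2,1): right 2 to (2,3), down 1 to (3,3), left 1 to (3,2) — 4 moves in all.
Check: order respected (1 at step 1, 2 at step 2); 4 moves as required.

(2,1) -> (2,2) -> (2,3) -> (3,3) -> (3,2)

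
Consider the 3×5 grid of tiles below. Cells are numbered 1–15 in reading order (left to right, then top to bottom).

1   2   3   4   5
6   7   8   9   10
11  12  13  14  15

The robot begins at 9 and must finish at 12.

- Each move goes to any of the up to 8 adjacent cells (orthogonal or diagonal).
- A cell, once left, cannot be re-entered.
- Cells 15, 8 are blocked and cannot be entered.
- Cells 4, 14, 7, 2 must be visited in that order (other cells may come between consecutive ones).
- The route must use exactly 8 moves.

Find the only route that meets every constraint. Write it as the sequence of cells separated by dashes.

9 - 4 - 10 - 14 - 13 - 7 - 2 - 6 - 12

The waypoints must appear in the order 4, 14, 7, 2, with no cell reused.
Route from 9: up to 4, down-right to 10, down-left to 14, left to 13, up-left to 7, up to 2, down-left to 6, down-right to 12 — 8 moves in all.
Check: order respected (4 at step 1, 14 at step 3, 7 at step 5, 2 at step 6); 8 moves as required.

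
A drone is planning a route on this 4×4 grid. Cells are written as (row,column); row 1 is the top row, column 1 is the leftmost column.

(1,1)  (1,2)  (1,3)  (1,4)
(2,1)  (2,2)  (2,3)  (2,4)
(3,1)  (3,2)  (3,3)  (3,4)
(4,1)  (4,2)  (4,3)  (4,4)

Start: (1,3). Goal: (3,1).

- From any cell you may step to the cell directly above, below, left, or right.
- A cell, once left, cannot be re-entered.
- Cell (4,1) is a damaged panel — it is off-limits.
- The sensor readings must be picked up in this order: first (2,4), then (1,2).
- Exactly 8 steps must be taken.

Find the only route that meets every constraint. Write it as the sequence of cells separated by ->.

(1,3) -> (1,4) -> (2,4) -> (2,3) -> (2,2) -> (1,2) -> (1,1) -> (2,1) -> (3,1)

The waypoints must appear in the order (2,4), (1,2), with no cell reused.
Route from (1,3): right 1 to (1,4), down 1 to (2,4), left 2 to (2,2), up 1 to (1,2), left 1 to (1,1), down 2 to (3,1) — 8 moves in all.
Check: order respected ((2,4) at step 2, (1,2) at step 5); 8 moves as required.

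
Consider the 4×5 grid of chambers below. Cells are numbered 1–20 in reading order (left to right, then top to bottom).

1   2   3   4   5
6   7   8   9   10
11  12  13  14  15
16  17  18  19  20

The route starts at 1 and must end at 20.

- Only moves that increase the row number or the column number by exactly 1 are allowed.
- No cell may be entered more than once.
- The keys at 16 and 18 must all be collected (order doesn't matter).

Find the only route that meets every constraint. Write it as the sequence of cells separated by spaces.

Moves only go right or down, so the column and row indices never decrease.
Route from 1: 3× down (reaching 16), 4× right (reaching 20) — 7 moves in all.
Check: all required cells visited.

1 6 11 16 17 18 19 20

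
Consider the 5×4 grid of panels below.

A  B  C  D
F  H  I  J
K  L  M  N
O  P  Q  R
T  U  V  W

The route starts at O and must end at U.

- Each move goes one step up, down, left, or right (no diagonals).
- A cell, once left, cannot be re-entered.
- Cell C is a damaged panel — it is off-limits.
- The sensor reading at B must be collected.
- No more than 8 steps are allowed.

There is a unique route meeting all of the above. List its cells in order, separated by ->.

The budget equals the shortest possible length, so every move has to be on a shortest route through the required cells.
Route from O: up 3 to A, right 1 to B, down 4 to U — 8 moves in all.
Check: all required cells visited; 8 ≤ 8 moves.

O -> K -> F -> A -> B -> H -> L -> P -> U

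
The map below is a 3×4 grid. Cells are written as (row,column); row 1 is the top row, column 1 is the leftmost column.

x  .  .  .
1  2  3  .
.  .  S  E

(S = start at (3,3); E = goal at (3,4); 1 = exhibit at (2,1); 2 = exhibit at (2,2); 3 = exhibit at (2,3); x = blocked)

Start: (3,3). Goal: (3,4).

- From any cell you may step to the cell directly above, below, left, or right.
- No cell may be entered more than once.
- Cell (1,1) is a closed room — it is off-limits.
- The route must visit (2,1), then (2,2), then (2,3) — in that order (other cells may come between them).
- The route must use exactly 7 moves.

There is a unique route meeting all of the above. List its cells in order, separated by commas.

The waypoints must appear in the order (2,1), (2,2), (2,3), with no cell reused.
Route from (3,3): 2× left (reaching (3,1)), up to (2,1), 3× right (reaching (2,4)), down to (3,4) — 7 moves in all.
Check: order respected (1 at step 3, 2 at step 4, 3 at step 5); 7 moves as required.

(3,3), (3,2), (3,1), (2,1), (2,2), (2,3), (2,4), (3,4)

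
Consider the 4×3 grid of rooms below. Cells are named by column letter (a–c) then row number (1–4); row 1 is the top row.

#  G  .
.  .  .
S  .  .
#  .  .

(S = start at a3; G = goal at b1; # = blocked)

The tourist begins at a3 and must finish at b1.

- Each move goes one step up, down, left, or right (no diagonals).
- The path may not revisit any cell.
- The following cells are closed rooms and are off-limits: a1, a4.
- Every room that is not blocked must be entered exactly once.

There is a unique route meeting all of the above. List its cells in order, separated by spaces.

a3 a2 b2 b3 b4 c4 c3 c2 c1 b1

Need to visit all 10 open cells exactly once, starting at a3 and ending at b1.
Cell c1 has only two open neighbours (c2 and b1), so the path must pass straight through it: one of those is the cell it's entered from and the other is where it exits.
Route from a3: up 1 to a2, right 1 to b2, down 2 to b4, right 1 to c4, up 3 to c1, left 1 to b1 — 9 moves in all.
Check: all 10 open cells covered.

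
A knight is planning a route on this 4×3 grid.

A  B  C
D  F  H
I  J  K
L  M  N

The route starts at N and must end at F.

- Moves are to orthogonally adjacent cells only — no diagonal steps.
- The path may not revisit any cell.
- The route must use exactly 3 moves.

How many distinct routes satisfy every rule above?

Need simple routes of exactly 3 moves from N to F (Manhattan distance 3, so 0 moves are spent on a detour and 0 undoing it).
Enumerating: N K H F | N K J F | N M J F.
That gives 3 routes.

3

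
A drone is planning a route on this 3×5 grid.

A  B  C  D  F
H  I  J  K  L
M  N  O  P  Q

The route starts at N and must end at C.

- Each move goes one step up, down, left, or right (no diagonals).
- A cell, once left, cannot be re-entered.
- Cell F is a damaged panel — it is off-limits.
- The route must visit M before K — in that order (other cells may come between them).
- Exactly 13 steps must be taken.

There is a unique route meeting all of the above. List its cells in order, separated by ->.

The waypoints must appear in the order M, K, with no cell reused.
Route from N: left 1 to M, up 2 to A, right 1 to B, down 1 to I, right 1 to J, down 1 to O, right 2 to Q, up 1 to L, left 1 to K, up 1 to D, left 1 to C — 13 moves in all.
Check: order respected (M at step 1, K at step 11); 13 moves as required.

N -> M -> H -> A -> B -> I -> J -> O -> P -> Q -> L -> K -> D -> C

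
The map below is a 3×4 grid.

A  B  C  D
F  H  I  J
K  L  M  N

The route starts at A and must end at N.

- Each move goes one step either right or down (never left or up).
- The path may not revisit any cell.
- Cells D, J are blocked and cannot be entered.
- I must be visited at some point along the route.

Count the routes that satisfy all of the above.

A right/down-only route from A to N makes exactly 2 down-moves and 3 right-moves in some order.
With no other constraints that would be C(5,2) = 10 routes.
Split at I and multiply the segment counts (each segment already excludes blocked cells): A→I: 3; I→N: 1; product = 3.
That gives 3 routes.

3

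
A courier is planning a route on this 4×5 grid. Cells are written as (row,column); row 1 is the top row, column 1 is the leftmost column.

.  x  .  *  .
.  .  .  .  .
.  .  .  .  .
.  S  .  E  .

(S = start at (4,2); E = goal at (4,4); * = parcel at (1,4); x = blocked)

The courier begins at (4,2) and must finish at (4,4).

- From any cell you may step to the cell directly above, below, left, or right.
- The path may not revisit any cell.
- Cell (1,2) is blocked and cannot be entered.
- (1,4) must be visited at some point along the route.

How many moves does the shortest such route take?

8

Any route passes through (1,4) somewhere between (4,2) and (4,4). Summing Manhattan distances along the two legs ((4,2) → (1,4) → (4,4)) gives a lower bound of 5 + 3 = 8 moves.
A route of 8 moves achieves this: (4,2) → (3,2) → (2,2) → (2,3) → (1,3) → (1,4) → (2,4) → (3,4) → (4,4).
Since 8 matches the lower bound, it is optimal.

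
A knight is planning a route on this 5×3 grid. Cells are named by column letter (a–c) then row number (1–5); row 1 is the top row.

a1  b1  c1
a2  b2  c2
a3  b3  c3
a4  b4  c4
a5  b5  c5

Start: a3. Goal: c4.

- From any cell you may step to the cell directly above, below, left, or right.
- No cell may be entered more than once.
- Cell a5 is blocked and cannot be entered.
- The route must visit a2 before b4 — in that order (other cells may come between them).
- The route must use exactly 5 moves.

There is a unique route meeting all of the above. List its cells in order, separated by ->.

The waypoints must appear in the order a2, b4, with no cell reused.
Route from a3: up to a2, right to b2, 2× down (reaching b4), right to c4 — 5 moves in all.
Check: order respected (a2 at step 1, b4 at step 4); 5 moves as required.

a3 -> a2 -> b2 -> b3 -> b4 -> c4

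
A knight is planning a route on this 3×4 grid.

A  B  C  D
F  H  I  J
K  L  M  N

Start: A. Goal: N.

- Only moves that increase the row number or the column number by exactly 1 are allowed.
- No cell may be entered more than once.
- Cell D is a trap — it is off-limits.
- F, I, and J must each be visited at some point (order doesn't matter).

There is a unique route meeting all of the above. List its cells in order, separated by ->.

A -> F -> H -> I -> J -> N

Moves only go right or down, so the column and row indices never decrease.
Route from A: down to F, 3× right (reaching J), down to N — 5 moves in all.
Check: all required cells visited.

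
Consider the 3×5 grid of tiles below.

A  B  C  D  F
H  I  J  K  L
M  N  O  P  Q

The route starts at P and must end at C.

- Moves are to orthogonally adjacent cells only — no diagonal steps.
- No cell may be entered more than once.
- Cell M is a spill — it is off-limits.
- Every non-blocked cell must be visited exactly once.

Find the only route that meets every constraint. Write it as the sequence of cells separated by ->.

P -> Q -> L -> F -> D -> K -> J -> O -> N -> I -> H -> A -> B -> C

Need to visit all 14 open cells exactly once, starting at P and ending at C.
Cell N has only two open neighbours (I and O), so the path must pass straight through it: one of those is the cell it's entered from and the other is where it exits.
Route from P: right to Q, 2× up (reaching F), left to D, down to K, left to J, down to O, left to N, up to I, left to H, up to A, 2× right (reaching C) — 13 moves in all.
Check: all 14 open cells covered.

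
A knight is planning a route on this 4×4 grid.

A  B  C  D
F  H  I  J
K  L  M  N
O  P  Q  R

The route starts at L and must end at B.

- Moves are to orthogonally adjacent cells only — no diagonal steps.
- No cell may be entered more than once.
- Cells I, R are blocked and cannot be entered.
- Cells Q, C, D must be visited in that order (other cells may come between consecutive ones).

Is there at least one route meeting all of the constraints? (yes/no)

Ignoring the required order, 3 revisit-free routes from L to B pass through all of Q, C, and D; the waypoint orders that occur are Q → D → C (3) — never Q → C → D.

no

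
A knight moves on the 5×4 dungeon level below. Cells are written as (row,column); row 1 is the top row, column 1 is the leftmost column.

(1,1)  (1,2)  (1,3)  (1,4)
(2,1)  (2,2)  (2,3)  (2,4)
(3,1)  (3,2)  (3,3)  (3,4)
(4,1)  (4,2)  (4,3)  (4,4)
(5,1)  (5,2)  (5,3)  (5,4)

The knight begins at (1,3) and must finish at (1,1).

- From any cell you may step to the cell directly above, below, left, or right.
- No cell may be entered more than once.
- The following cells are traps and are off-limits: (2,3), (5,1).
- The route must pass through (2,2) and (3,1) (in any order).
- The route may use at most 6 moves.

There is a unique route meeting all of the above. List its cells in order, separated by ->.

(1,3) -> (1,2) -> (2,2) -> (3,2) -> (3,1) -> (2,1) -> (1,1)

Any route must reach (2,2) and (3,1) and still end at (1,1) within 6 moves, so the order of the required stops is forced.
Route from (1,3): left 1 to (1,2), down 2 to (3,2), left 1 to (3,1), up 2 to (1,1) — 6 moves in all.
Check: all required cells visited; 6 ≤ 6 moves.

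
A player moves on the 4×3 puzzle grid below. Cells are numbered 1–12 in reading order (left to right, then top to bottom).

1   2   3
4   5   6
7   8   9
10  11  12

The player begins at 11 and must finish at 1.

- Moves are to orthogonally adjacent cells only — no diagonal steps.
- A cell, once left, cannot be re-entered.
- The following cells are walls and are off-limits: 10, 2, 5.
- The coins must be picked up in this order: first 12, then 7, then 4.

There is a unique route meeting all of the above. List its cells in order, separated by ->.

The waypoints must appear in the order 12, 7, 4, with no cell reused.
Route from 11: right to 12, up to 9, 2× left (reaching 7), 2× up (reaching 1) — 6 moves in all.
Check: order respected (12 at step 1, 7 at step 4, 4 at step 5).

11 -> 12 -> 9 -> 8 -> 7 -> 4 -> 1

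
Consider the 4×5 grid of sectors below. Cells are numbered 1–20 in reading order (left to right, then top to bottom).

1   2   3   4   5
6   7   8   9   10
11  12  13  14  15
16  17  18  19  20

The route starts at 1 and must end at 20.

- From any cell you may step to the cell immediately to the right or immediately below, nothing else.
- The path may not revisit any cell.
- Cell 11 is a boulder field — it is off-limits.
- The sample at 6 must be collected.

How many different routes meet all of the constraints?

A right/down-only route from 1 to 20 makes exactly 3 down-moves and 4 right-moves in some order.
With no other constraints that would be C(7,3) = 35 routes.
Split at 6 and multiply the segment counts (each segment already excludes blocked cells): 1→6: 1; 6→20: 10; product = 10.
That gives 10 routes.

10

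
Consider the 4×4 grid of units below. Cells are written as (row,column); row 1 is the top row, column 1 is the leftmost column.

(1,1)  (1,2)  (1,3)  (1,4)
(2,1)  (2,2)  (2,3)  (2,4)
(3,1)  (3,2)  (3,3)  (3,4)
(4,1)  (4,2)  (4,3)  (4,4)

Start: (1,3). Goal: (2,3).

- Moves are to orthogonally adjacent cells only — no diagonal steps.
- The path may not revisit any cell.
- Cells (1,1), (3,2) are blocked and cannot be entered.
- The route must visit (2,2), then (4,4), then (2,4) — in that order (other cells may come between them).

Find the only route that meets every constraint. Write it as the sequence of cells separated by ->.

The waypoints must appear in the order (2,2), (4,4), (2,4), with no cell reused.
Route from (1,3): left 1 to (1,2), down 1 to (2,2), left 1 to (2,1), down 2 to (4,1), right 3 to (4,4), up 2 to (2,4), left 1 to (2,3) — 11 moves in all.
Check: order respected ((2,2) at step 2, (4,4) at step 8, (2,4) at step 10).

(1,3) -> (1,2) -> (2,2) -> (2,1) -> (3,1) -> (4,1) -> (4,2) -> (4,3) -> (4,4) -> (3,4) -> (2,4) -> (2,3)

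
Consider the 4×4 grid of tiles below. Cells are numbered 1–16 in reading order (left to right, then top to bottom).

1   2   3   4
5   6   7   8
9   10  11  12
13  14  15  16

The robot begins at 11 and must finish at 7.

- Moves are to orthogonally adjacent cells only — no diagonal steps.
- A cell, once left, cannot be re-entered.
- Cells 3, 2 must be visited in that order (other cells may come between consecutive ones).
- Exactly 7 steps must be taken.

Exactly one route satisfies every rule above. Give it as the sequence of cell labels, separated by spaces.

The waypoints must appear in the order 3, 2, with no cell reused.
Route from 11: right to 12, 2× up (reaching 4), 2× left (reaching 2), down to 6, right to 7 — 7 moves in all.
Check: order respected (3 at step 4, 2 at step 5); 7 moves as required.

11 12 8 4 3 2 6 7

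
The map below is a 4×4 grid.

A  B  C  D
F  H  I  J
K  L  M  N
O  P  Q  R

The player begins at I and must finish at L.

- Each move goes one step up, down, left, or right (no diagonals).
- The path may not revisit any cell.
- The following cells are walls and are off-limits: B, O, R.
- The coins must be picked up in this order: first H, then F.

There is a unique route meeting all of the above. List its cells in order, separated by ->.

The waypoints must appear in the order H, F, with no cell reused.
Route from I: 2× left (reaching F), down to K, right to L — 4 moves in all.
Check: order respected (H at step 1, F at step 2).

I -> H -> F -> K -> L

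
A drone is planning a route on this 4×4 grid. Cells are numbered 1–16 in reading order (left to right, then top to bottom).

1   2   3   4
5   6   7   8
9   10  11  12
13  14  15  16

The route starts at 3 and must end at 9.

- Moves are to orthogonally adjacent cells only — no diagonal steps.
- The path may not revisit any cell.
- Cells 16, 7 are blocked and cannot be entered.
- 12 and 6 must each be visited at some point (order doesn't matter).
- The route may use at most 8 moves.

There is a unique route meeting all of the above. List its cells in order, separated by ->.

Any route must reach 12 and 6 and still end at 9 within 8 moves, so the order of the required stops is forced.
Route from 3: right 1 to 4, down 2 to 12, left 2 to 10, up 1 to 6, left 1 to 5, down 1 to 9 — 8 moves in all.
Check: all required cells visited; 8 ≤ 8 moves.

3 -> 4 -> 8 -> 12 -> 11 -> 10 -> 6 -> 5 -> 9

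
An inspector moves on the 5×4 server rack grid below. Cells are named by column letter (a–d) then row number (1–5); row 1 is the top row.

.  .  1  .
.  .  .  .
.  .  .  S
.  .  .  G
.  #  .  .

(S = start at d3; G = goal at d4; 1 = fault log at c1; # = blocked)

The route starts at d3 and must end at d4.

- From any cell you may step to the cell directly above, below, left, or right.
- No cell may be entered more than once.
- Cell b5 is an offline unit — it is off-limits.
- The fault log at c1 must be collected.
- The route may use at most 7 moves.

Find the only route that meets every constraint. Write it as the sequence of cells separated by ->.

Any route must reach c1 and still end at d4 within 7 moves, so the order of the required stops is forced.
Route from d3: 2× up (reaching d1), left to c1, 3× down (reaching c4), right to d4 — 7 moves in all.
Check: all required cells visited; 7 ≤ 7 moves.

d3 -> d2 -> d1 -> c1 -> c2 -> c3 -> c4 -> d4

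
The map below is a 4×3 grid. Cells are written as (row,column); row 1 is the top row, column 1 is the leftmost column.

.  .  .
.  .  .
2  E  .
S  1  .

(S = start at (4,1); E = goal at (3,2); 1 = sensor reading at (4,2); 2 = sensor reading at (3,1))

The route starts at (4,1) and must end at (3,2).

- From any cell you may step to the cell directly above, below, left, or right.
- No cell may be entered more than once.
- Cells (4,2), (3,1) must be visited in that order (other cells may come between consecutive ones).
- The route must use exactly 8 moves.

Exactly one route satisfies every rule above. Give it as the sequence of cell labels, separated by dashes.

The waypoints must appear in the order (4,2), (3,1), with no cell reused.
Route from (4,1): right 2 to (4,3), up 2 to (2,3), left 2 to (2,1), down 1 to (3,1), right 1 to (3,2) — 8 moves in all.
Check: order respected (1 at step 1, 2 at step 7); 8 moves as required.

(4,1) - (4,2) - (4,3) - (3,3) - (2,3) - (2,2) - (2,1) - (3,1) - (3,2)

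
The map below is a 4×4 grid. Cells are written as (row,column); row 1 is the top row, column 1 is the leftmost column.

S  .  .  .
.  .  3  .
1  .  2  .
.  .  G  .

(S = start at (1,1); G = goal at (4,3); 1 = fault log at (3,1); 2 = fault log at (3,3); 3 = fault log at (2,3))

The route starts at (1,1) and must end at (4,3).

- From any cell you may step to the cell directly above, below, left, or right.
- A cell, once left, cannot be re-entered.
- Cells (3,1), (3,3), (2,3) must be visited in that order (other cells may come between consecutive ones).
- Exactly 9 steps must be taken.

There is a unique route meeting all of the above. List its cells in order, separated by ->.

(1,1) -> (2,1) -> (3,1) -> (3,2) -> (3,3) -> (2,3) -> (2,4) -> (3,4) -> (4,4) -> (4,3)

The waypoints must appear in the order (3,1), (3,3), (2,3), with no cell reused.
Route from (1,1): down 2 to (3,1), right 2 to (3,3), up 1 to (2,3), right 1 to (2,4), down 2 to (4,4), left 1 to (4,3) — 9 moves in all.
Check: order respected (1 at step 2, 2 at step 4, 3 at step 5); 9 moves as required.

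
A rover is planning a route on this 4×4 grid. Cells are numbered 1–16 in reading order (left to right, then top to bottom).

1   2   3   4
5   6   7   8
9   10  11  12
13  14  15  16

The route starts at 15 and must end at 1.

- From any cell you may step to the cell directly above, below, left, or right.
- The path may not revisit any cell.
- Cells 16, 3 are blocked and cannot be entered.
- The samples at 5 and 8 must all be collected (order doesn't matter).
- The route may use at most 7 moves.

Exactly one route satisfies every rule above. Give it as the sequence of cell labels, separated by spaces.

The budget equals the shortest possible length, so every move has to be on a shortest route through the required cells.
Route from 15: up to 11, right to 12, up to 8, 3× left (reaching 5), up to 1 — 7 moves in all.
Check: all required cells visited; 7 ≤ 7 moves.

15 11 12 8 7 6 5 1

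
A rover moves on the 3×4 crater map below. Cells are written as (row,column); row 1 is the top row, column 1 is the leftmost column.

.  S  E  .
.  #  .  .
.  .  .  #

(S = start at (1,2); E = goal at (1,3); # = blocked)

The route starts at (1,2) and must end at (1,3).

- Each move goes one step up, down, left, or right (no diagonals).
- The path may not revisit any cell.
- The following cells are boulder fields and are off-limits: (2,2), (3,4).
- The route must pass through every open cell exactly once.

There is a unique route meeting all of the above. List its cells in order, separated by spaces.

(1,2) (1,1) (2,1) (3,1) (3,2) (3,3) (2,3) (2,4) (1,4) (1,3)

Need to visit all 10 open cells exactly once, starting at (1,2) and ending at (1,3).
Cell (2,4) has only two open neighbours ((1,4) and (2,3)), so the path must pass straight through it: one of those is the cell it's entered from and the other is where it exits.
Route from (1,2): left to (1,1), 2× down (reaching (3,1)), 2× right (reaching (3,3)), up to (2,3), right to (2,4), up to (1,4), left to (1,3) — 9 moves in all.
Check: all 10 open cells covered.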